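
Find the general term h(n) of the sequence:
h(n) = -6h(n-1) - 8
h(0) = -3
First-order linear non-homogeneous.
Homogeneous solution: h_h(n) = A·(-6)^n.
Try constant particular solution h_p = K: K = -6K - 8 ⇒ K = - \frac{8}{7}.
General: h(n) = A·(-6)^n - \frac{8}{7}.
Apply h(0) = -3: A - \frac{8}{7} = -3 ⇒ A = - \frac{13}{7}.
So h(n) = - \frac{13 \left(-6\right)^{n}}{7} - \frac{8}{7}.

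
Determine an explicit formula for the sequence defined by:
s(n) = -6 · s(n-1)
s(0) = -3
Pure geometric recurrence with ratio -6.
By induction s(n) = s(0) · (-6)^n = - 3 \left(-6\right)^{n}.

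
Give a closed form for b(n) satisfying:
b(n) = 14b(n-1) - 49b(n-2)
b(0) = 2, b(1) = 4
Characteristic equation: x² - 14x + 49 = 0, which is (x - (7))².
Repeated root r = 7.
General solution: b(n) = (A + Bn)·(7)^n.
From b(0) = 2: A = 2.
From b(1) = 4: (A + B)·(7) = 4 ⇒ B = - \frac{10}{7}.
So b(n) = \left(2 - \frac{10 n}{7}\right) \cdot (7)^n.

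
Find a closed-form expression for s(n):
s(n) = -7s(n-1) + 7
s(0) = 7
First-order linear non-homogeneous.
Homogeneous solution: s_h(n) = A·(-7)^n.
Try constant particular solution s_p = K: K = -7K + 7 ⇒ K = \frac{7}{8}.
General: s(n) = A·(-7)^n + \frac{7}{8}.
Apply s(0) = 7: A + \frac{7}{8} = 7 ⇒ A = \frac{49}{8}.
So s(n) = \frac{49 \left(-7\right)^{n}}{8} + \frac{7}{8}.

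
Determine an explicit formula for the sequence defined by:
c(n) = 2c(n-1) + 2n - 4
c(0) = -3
First-order linear with linear forcing.
Homogeneous solution: c_h(n) = A·(2)^n.
Try particular c_p(n) = pn + q. Substituting:
  pn + q = 2(p(n-1) + q) + 2n - 4.
Matching the n-coefficient: p = 2p + 2 ⇒ p = -2.
Matching constants: q = -2p + 2q - 4 ⇒ q = 0.
General: c(n) = A·(2)^n - 2 n + 0.
Apply c(0) = -3: A + 0 = -3 ⇒ A = -3.
So c(n) = - 3 \cdot 2^{n} - 2 n.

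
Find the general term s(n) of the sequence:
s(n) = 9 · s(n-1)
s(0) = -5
Pure geometric recurrence with ratio 9.
By induction s(n) = s(0) · (9)^n = - 5 \cdot 9^{n}.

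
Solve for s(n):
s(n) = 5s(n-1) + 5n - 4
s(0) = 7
First-order linear with linear forcing.
Homogeneous solution: s_h(n) = A·(5)^n.
Try particular s_p(n) = pn + q. Substituting:
  pn + q = 5(p(n-1) + q) + 5n - 4.
Matching the n-coefficient: p = 5p + 5 ⇒ p = - \frac{5}{4}.
Matching constants: q = -5p + 5q - 4 ⇒ q = - \frac{9}{16}.
General: s(n) = A·(5)^n - \frac{5 n}{4} - \frac{9}{16}.
Apply s(0) = 7: A - \frac{9}{16} = 7 ⇒ A = \frac{121}{16}.
So s(n) = \frac{121 \cdot 5^{n}}{16} - \frac{5 n}{4} - \frac{9}{16}.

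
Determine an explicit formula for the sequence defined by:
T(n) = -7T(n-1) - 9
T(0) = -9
First-order linear non-homogeneous.
Homogeneous solution: T_h(n) = A·(-7)^n.
Try constant particular solution T_p = K: K = -7K - 9 ⇒ K = - \frac{9}{8}.
General: T(n) = A·(-7)^n - \frac{9}{8}.
Apply T(0) = -9: A - \frac{9}{8} = -9 ⇒ A = - \frac{63}{8}.
So T(n) = - \frac{63 \left(-7\right)^{n}}{8} - \frac{9}{8}.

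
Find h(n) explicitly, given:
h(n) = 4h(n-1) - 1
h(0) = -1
First-order linear non-homogeneous.
Homogeneous solution: h_h(n) = A·(4)^n.
Try constant particular solution h_p = K: K = 4K - 1 ⇒ K = \frac{1}{3}.
General: h(n) = A·(4)^n + \frac{1}{3}.
Apply h(0) = -1: A + \frac{1}{3} = -1 ⇒ A = - \frac{4}{3}.
So h(n) = \frac{1}{3} - \frac{4 \cdot 4^{n}}{3}.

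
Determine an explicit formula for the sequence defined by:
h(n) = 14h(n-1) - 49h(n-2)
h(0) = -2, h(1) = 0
Characteristic equation: x² - 14x + 49 = 0, which is (x - (7))².
Repeated root r = 7.
General solution: h(n) = (A + Bn)·(7)^n.
From h(0) = -2: A = -2.
From h(1) = 0: (A + B)·(7) = 0 ⇒ B = 2.
So h(n) = \left(2 n - 2\right) \cdot (7)^n.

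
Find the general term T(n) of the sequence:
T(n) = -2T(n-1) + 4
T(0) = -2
First-order linear non-homogeneous.
Homogeneous solution: T_h(n) = A·(-2)^n.
Try constant particular solution T_p = K: K = -2K + 4 ⇒ K = \frac{4}{3}.
General: T(n) = A·(-2)^n + \frac{4}{3}.
Apply T(0) = -2: A + \frac{4}{3} = -2 ⇒ A = - \frac{10}{3}.
So T(n) = \frac{4}{3} - \frac{10 \left(-2\right)^{n}}{3}.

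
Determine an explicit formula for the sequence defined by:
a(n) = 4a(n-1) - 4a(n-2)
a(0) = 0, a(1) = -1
Characteristic equation: x² - 4x + 4 = 0, which is (x - (2))².
Repeated root r = 2.
General solution: a(n) = (A + Bn)·(2)^n.
From a(0) = 0: A = 0.
From a(1) = -1: (A + B)·(2) = -1 ⇒ B = - \frac{1}{2}.
So a(n) = \left(- \frac{n}{2}\right) \cdot (2)^n.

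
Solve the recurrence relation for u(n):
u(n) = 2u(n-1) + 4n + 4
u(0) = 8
First-order linear with linear forcing.
Homogeneous solution: u_h(n) = A·(2)^n.
Try particular u_p(n) = pn + q. Substituting:
  pn + q = 2(p(n-1) + q) + 4n + 4.
Matching the n-coefficient: p = 2p + 4 ⇒ p = -4.
Matching constants: q = -2p + 2q + 4 ⇒ q = -12.
General: u(n) = A·(2)^n - 4 n - 12.
Apply u(0) = 8: A - 12 = 8 ⇒ A = 20.
So u(n) = 20 \cdot 2^{n} - 4 n - 12.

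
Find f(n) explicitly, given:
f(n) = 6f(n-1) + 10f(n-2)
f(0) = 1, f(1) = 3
Characteristic equation: x² - 6x - 10 = 0.
Discriminant Δ = (6)² + 4·(10) = 76.
Roots r₁,₂ = (6 ± √76)/2, so r₁ = 3 + \sqrt{19}, r₂ = 3 - \sqrt{19}.
General solution: f(n) = A·r₁^n + B·r₂^n.
From the initial conditions, A + B = 1 and r₁A + r₂B = 3.
Since r₁ - r₂ = √76: A = (3 - (1)r₂)/√76 = \frac{1}{2}, and B = 1 - A = \frac{1}{2}.
So f(n) = \left(\frac{1}{2}\right)\left(3 + \sqrt{19}\right)^n + \left(\frac{1}{2}\right)\left(3 - \sqrt{19}\right)^n.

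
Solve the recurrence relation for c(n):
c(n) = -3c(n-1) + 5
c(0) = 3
First-order linear non-homogeneous.
Homogeneous solution: c_h(n) = A·(-3)^n.
Try constant particular solution c_p = K: K = -3K + 5 ⇒ K = \frac{5}{4}.
General: c(n) = A·(-3)^n + \frac{5}{4}.
Apply c(0) = 3: A + \frac{5}{4} = 3 ⇒ A = \frac{7}{4}.
So c(n) = \frac{7 \left(-3\right)^{n}}{4} + \frac{5}{4}.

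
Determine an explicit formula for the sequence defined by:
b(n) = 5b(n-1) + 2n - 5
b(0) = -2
First-order linear with linear forcing.
Homogeneous solution: b_h(n) = A·(5)^n.
Try particular b_p(n) = pn + q. Substituting:
  pn + q = 5(p(n-1) + q) + 2n - 5.
Matching the n-coefficient: p = 5p + 2 ⇒ p = - \frac{1}{2}.
Matching constants: q = -5p + 5q - 5 ⇒ q = \frac{5}{8}.
General: b(n) = A·(5)^n - \frac{n}{2} + \frac{5}{8}.
Apply b(0) = -2: A + \frac{5}{8} = -2 ⇒ A = - \frac{21}{8}.
So b(n) = - \frac{21 \cdot 5^{n}}{8} - \frac{n}{2} + \frac{5}{8}.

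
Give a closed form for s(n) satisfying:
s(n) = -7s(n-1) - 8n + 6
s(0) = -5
First-order linear with linear forcing.
Homogeneous solution: s_h(n) = A·(-7)^n.
Try particular s_p(n) = pn + q. Substituting:
  pn + q = -7(p(n-1) + q) - 8n + 6.
Matching the n-coefficient: p = -7p - 8 ⇒ p = -1.
Matching constants: q = 7p - 7q + 6 ⇒ q = - \frac{1}{8}.
General: s(n) = A·(-7)^n - n - \frac{1}{8}.
Apply s(0) = -5: A - \frac{1}{8} = -5 ⇒ A = - \frac{39}{8}.
So s(n) = - \frac{39 \left(-7\right)^{n}}{8} - n - \frac{1}{8}.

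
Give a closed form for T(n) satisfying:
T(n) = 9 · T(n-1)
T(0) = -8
Pure geometric recurrence with ratio 9.
By induction T(n) = T(0) · (9)^n = - 8 \cdot 9^{n}.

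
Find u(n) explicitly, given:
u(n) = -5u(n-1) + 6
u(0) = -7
First-order linear non-homogeneous.
Homogeneous solution: u_h(n) = A·(-5)^n.
Try constant particular solution u_p = K: K = -5K + 6 ⇒ K = 1.
General: u(n) = A·(-5)^n + 1.
Apply u(0) = -7: A + 1 = -7 ⇒ A = -8.
So u(n) = 1 - 8 \left(-5\right)^{n}.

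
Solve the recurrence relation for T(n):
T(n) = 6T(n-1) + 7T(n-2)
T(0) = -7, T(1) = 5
Characteristic equation: x² - 6x - 7 = 0, which factors as (x - (7))(x - (-1)) = 0.
Roots r₁ = 7, r₂ = -1 (distinct).
General solution: T(n) = A·(7)^n + B·(-1)^n.
From T(0) = -7: A + B = -7.
From T(1) = 5: 7A - B = 5.
Solving: A = - \frac{1}{4}, B = - \frac{27}{4}.
So T(n) = - \frac{27 \left(-1\right)^{n}}{4} - \frac{7^{n}}{4}.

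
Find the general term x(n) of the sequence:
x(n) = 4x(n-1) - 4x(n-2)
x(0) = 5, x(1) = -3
Characteristic equation: x² - 4x + 4 = 0, which is (x - (2))².
Repeated root r = 2.
General solution: x(n) = (A + Bn)·(2)^n.
From x(0) = 5: A = 5.
From x(1) = -3: (A + B)·(2) = -3 ⇒ B = - \frac{13}{2}.
So x(n) = \left(5 - \frac{13 n}{2}\right) \cdot (2)^n.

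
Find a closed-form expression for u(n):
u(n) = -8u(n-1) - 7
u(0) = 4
First-order linear non-homogeneous.
Homogeneous solution: u_h(n) = A·(-8)^n.
Try constant particular solution u_p = K: K = -8K - 7 ⇒ K = - \frac{7}{9}.
General: u(n) = A·(-8)^n - \frac{7}{9}.
Apply u(0) = 4: A - \frac{7}{9} = 4 ⇒ A = \frac{43}{9}.
So u(n) = \frac{43 \left(-8\right)^{n}}{9} - \frac{7}{9}.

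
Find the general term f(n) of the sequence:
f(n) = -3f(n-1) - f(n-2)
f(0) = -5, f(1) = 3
Characteristic equation: x² + 3x + 1 = 0.
Discriminant Δ = (-3)² + 4·(-1) = 5.
Roots r₁,₂ = (-3 ± √5)/2, so r₁ = - \frac{3}{2} + \frac{\sqrt{5}}{2}, r₂ = - \frac{3}{2} - \frac{\sqrt{5}}{2}.
General solution: f(n) = A·r₁^n + B·r₂^n.
From the initial conditions, A + B = -5 and r₁A + r₂B = 3.
Since r₁ - r₂ = √5: A = (3 - (-5)r₂)/√5 = - \frac{5}{2} - \frac{9 \sqrt{5}}{10}, and B = -5 - A = - \frac{5}{2} + \frac{9 \sqrt{5}}{10}.
So f(n) = \left(- \frac{5}{2} - \frac{9 \sqrt{5}}{10}\right)\left(- \frac{3}{2} + \frac{\sqrt{5}}{2}\right)^n + \left(- \frac{5}{2} + \frac{9 \sqrt{5}}{10}\right)\left(- \frac{3}{2} - \frac{\sqrt{5}}{2}\right)^n.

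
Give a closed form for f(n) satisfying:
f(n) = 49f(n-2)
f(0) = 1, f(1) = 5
Characteristic equation: x² - 49 = 0, which factors as (x - (-7))(x - (7)) = 0.
Roots r₁ = -7, r₂ = 7 (distinct).
General solution: f(n) = A·(-7)^n + B·(7)^n.
From f(0) = 1: A + B = 1.
From f(1) = 5: -7A + 7B = 5.
Solving: A = \frac{1}{7}, B = \frac{6}{7}.
So f(n) = \frac{\left(-7\right)^{n}}{7} + \frac{6 \cdot 7^{n}}{7}.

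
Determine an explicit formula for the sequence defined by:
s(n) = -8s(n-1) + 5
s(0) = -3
First-order linear non-homogeneous.
Homogeneous solution: s_h(n) = A·(-8)^n.
Try constant particular solution s_p = K: K = -8K + 5 ⇒ K = \frac{5}{9}.
General: s(n) = A·(-8)^n + \frac{5}{9}.
Apply s(0) = -3: A + \frac{5}{9} = -3 ⇒ A = - \frac{32}{9}.
So s(n) = \frac{5}{9} - \frac{32 \left(-8\right)^{n}}{9}.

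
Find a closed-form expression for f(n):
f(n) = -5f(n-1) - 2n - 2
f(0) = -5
First-order linear with linear forcing.
Homogeneous solution: f_h(n) = A·(-5)^n.
Try particular f_p(n) = pn + q. Substituting:
  pn + q = -5(p(n-1) + q) - 2n - 2.
Matching the n-coefficient: p = -5p - 2 ⇒ p = - \frac{1}{3}.
Matching constants: q = 5p - 5q - 2 ⇒ q = - \frac{11}{18}.
General: f(n) = A·(-5)^n - \frac{n}{3} - \frac{11}{18}.
Apply f(0) = -5: A - \frac{11}{18} = -5 ⇒ A = - \frac{79}{18}.
So f(n) = - \frac{79 \left(-5\right)^{n}}{18} - \frac{n}{3} - \frac{11}{18}.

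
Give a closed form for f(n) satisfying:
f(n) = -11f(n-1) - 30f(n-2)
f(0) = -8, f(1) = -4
Characteristic equation: x² + 11x + 30 = 0, which factors as (x - (-6))(x - (-5)) = 0.
Roots r₁ = -6, r₂ = -5 (distinct).
General solution: f(n) = A·(-6)^n + B·(-5)^n.
From f(0) = -8: A + B = -8.
From f(1) = -4: -6A - 5B = -4.
Solving: A = 44, B = -52.
So f(n) = - 52 \left(-5\right)^{n} + 44 \left(-6\right)^{n}.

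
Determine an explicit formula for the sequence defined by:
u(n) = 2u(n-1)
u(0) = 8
This is a homogeneous first-order recurrence with ratio 2.
By induction u(n) = u(0) · (2)^n = 8 \cdot 2^{n}.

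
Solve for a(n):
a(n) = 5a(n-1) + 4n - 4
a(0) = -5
First-order linear with linear forcing.
Homogeneous solution: a_h(n) = A·(5)^n.
Try particular a_p(n) = pn + q. Substituting:
  pn + q = 5(p(n-1) + q) + 4n - 4.
Matching the n-coefficient: p = 5p + 4 ⇒ p = -1.
Matching constants: q = -5p + 5q - 4 ⇒ q = - \frac{1}{4}.
General: a(n) = A·(5)^n - n - \frac{1}{4}.
Apply a(0) = -5: A - \frac{1}{4} = -5 ⇒ A = - \frac{19}{4}.
So a(n) = - \frac{19 \cdot 5^{n}}{4} - n - \frac{1}{4}.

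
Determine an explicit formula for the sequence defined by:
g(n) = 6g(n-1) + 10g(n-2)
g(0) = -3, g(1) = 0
Characteristic equation: x² - 6x - 10 = 0.
Discriminant Δ = (6)² + 4·(10) = 76.
Roots r₁,₂ = (6 ± √76)/2, so r₁ = 3 + \sqrt{19}, r₂ = 3 - \sqrt{19}.
General solution: g(n) = A·r₁^n + B·r₂^n.
From the initial conditions, A + B = -3 and r₁A + r₂B = 0.
Since r₁ - r₂ = √76: A = (0 - (-3)r₂)/√76 = - \frac{3}{2} + \frac{9 \sqrt{19}}{38}, and B = -3 - A = - \frac{3}{2} - \frac{9 \sqrt{19}}{38}.
So g(n) = \left(- \frac{3}{2} + \frac{9 \sqrt{19}}{38}\right)\left(3 + \sqrt{19}\right)^n + \left(- \frac{3}{2} - \frac{9 \sqrt{19}}{38}\right)\left(3 - \sqrt{19}\right)^n.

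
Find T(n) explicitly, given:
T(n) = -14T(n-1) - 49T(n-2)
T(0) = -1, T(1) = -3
Characteristic equation: x² + 14x + 49 = 0, which is (x - (-7))².
Repeated root r = -7.
General solution: T(n) = (A + Bn)·(-7)^n.
From T(0) = -1: A = -1.
From T(1) = -3: (A + B)·(-7) = -3 ⇒ B = \frac{10}{7}.
So T(n) = \left(\frac{10 n}{7} - 1\right) \cdot (-7)^n.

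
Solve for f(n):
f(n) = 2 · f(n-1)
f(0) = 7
Pure geometric recurrence with ratio 2.
By induction f(n) = f(0) · (2)^n = 7 \cdot 2^{n}.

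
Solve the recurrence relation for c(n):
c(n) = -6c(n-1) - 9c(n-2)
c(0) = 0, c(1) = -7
Characteristic equation: x² + 6x + 9 = 0, which is (x - (-3))².
Repeated root r = -3.
General solution: c(n) = (A + Bn)·(-3)^n.
From c(0) = 0: A = 0.
From c(1) = -7: (A + B)·(-3) = -7 ⇒ B = \frac{7}{3}.
So c(n) = \left(\frac{7 n}{3}\right) \cdot (-3)^n.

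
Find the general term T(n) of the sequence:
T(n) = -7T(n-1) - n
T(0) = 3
First-order linear with linear forcing.
Homogeneous solution: T_h(n) = A·(-7)^n.
Try particular T_p(n) = pn + q. Substituting:
  pn + q = -7(p(n-1) + q) - n.
Matching the n-coefficient: p = -7p - 1 ⇒ p = - \frac{1}{8}.
Matching constants: q = 7p - 7q ⇒ q = - \frac{7}{64}.
General: T(n) = A·(-7)^n - \frac{n}{8} - \frac{7}{64}.
Apply T(0) = 3: A - \frac{7}{64} = 3 ⇒ A = \frac{199}{64}.
So T(n) = \frac{199 \left(-7\right)^{n}}{64} - \frac{n}{8} - \frac{7}{64}.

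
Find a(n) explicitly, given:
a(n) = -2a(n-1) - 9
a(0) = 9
First-order linear non-homogeneous.
Homogeneous solution: a_h(n) = A·(-2)^n.
Try constant particular solution a_p = K: K = -2K - 9 ⇒ K = -3.
General: a(n) = A·(-2)^n - 3.
Apply a(0) = 9: A - 3 = 9 ⇒ A = 12.
So a(n) = 12 \left(-2\right)^{n} - 3.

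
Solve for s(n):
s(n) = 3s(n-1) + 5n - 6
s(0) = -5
First-order linear with linear forcing.
Homogeneous solution: s_h(n) = A·(3)^n.
Try particular s_p(n) = pn + q. Substituting:
  pn + q = 3(p(n-1) + q) + 5n - 6.
Matching the n-coefficient: p = 3p + 5 ⇒ p = - \frac{5}{2}.
Matching constants: q = -3p + 3q - 6 ⇒ q = - \frac{3}{4}.
General: s(n) = A·(3)^n - \frac{5 n}{2} - \frac{3}{4}.
Apply s(0) = -5: A - \frac{3}{4} = -5 ⇒ A = - \frac{17}{4}.
So s(n) = - \frac{17 \cdot 3^{n}}{4} - \frac{5 n}{2} - \frac{3}{4}.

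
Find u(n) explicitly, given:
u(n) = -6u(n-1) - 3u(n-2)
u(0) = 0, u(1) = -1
Characteristic equation: x² + 6x + 3 = 0.
Discriminant Δ = (-6)² + 4·(-3) = 24.
Roots r₁,₂ = (-6 ± √24)/2, so r₁ = -3 + \sqrt{6}, r₂ = -3 - \sqrt{6}.
General solution: u(n) = A·r₁^n + B·r₂^n.
From the initial conditions, A + B = 0 and r₁A + r₂B = -1.
Since r₁ - r₂ = √24: A = (-1 - (0)r₂)/√24 = - \frac{\sqrt{6}}{12}, and B = 0 - A = \frac{\sqrt{6}}{12}.
So u(n) = \left(- \frac{\sqrt{6}}{12}\right)\left(-3 + \sqrt{6}\right)^n + \left(\frac{\sqrt{6}}{12}\right)\left(-3 - \sqrt{6}\right)^n.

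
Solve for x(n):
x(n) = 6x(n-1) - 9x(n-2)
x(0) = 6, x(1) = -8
Characteristic equation: x² - 6x + 9 = 0, which is (x - (3))².
Repeated root r = 3.
General solution: x(n) = (A + Bn)·(3)^n.
From x(0) = 6: A = 6.
From x(1) = -8: (A + B)·(3) = -8 ⇒ B = - \frac{26}{3}.
So x(n) = \left(6 - \frac{26 n}{3}\right) \cdot (3)^n.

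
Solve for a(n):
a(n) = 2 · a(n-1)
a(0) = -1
Pure geometric recurrence with ratio 2.
By induction a(n) = a(0) · (2)^n = - 2^{n}.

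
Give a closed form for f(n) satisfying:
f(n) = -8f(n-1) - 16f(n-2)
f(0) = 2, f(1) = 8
Characteristic equation: x² + 8x + 16 = 0, which is (x - (-4))².
Repeated root r = -4.
General solution: f(n) = (A + Bn)·(-4)^n.
From f(0) = 2: A = 2.
From f(1) = 8: (A + B)·(-4) = 8 ⇒ B = -4.
So f(n) = \left(2 - 4 n\right) \cdot (-4)^n.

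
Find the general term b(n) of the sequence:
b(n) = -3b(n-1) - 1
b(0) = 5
First-order linear non-homogeneous.
Homogeneous solution: b_h(n) = A·(-3)^n.
Try constant particular solution b_p = K: K = -3K - 1 ⇒ K = - \frac{1}{4}.
General: b(n) = A·(-3)^n - \frac{1}{4}.
Apply b(0) = 5: A - \frac{1}{4} = 5 ⇒ A = \frac{21}{4}.
So b(n) = \frac{21 \left(-3\right)^{n}}{4} - \frac{1}{4}.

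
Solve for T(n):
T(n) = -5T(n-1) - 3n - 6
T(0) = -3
First-order linear with linear forcing.
Homogeneous solution: T_h(n) = A·(-5)^n.
Try particular T_p(n) = pn + q. Substituting:
  pn + q = -5(p(n-1) + q) - 3n - 6.
Matching the n-coefficient: p = -5p - 3 ⇒ p = - \frac{1}{2}.
Matching constants: q = 5p - 5q - 6 ⇒ q = - \frac{17}{12}.
General: T(n) = A·(-5)^n - \frac{n}{2} - \frac{17}{12}.
Apply T(0) = -3: A - \frac{17}{12} = -3 ⇒ A = - \frac{19}{12}.
So T(n) = - \frac{19 \left(-5\right)^{n}}{12} - \frac{n}{2} - \frac{17}{12}.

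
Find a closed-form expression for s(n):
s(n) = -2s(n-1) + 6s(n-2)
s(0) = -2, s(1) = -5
Characteristic equation: x² + 2x - 6 = 0.
Discriminant Δ = (-2)² + 4·(6) = 28.
Roots r₁,₂ = (-2 ± √28)/2, so r₁ = -1 + \sqrt{7}, r₂ = - \sqrt{7} - 1.
General solution: s(n) = A·r₁^n + B·r₂^n.
From the initial conditions, A + B = -2 and r₁A + r₂B = -5.
Since r₁ - r₂ = √28: A = (-5 - (-2)r₂)/√28 = - \frac{\sqrt{7}}{2} - 1, and B = -2 - A = -1 + \frac{\sqrt{7}}{2}.
So s(n) = \left(- \frac{\sqrt{7}}{2} - 1\right)\left(-1 + \sqrt{7}\right)^n + \left(-1 + \frac{\sqrt{7}}{2}\right)\left(- \sqrt{7} - 1\right)^n.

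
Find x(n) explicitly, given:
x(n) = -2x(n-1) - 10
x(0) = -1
First-order linear non-homogeneous.
Homogeneous solution: x_h(n) = A·(-2)^n.
Try constant particular solution x_p = K: K = -2K - 10 ⇒ K = - \frac{10}{3}.
General: x(n) = A·(-2)^n - \frac{10}{3}.
Apply x(0) = -1: A - \frac{10}{3} = -1 ⇒ A = \frac{7}{3}.
So x(n) = \frac{7 \left(-2\right)^{n}}{3} - \frac{10}{3}.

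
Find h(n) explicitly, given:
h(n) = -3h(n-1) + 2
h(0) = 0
First-order linear non-homogeneous.
Homogeneous solution: h_h(n) = A·(-3)^n.
Try constant particular solution h_p = K: K = -3K + 2 ⇒ K = \frac{1}{2}.
General: h(n) = A·(-3)^n + \frac{1}{2}.
Apply h(0) = 0: A + \frac{1}{2} = 0 ⇒ A = - \frac{1}{2}.
So h(n) = \frac{1}{2} - \frac{\left(-3\right)^{n}}{2}.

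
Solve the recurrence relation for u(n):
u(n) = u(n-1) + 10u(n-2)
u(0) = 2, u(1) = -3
Characteristic equation: x² - x - 10 = 0.
Discriminant Δ = (1)² + 4·(10) = 41.
Roots r₁,₂ = (1 ± √41)/2, so r₁ = \frac{1}{2} + \frac{\sqrt{41}}{2}, r₂ = \frac{1}{2} - \frac{\sqrt{41}}{2}.
General solution: u(n) = A·r₁^n + B·r₂^n.
From the initial conditions, A + B = 2 and r₁A + r₂B = -3.
Since r₁ - r₂ = √41: A = (-3 - (2)r₂)/√41 = 1 - \frac{4 \sqrt{41}}{41}, and B = 2 - A = \frac{4 \sqrt{41}}{41} + 1.
So u(n) = \left(1 - \frac{4 \sqrt{41}}{41}\right)\left(\frac{1}{2} + \frac{\sqrt{41}}{2}\right)^n + \left(\frac{4 \sqrt{41}}{41} + 1\right)\left(\frac{1}{2} - \frac{\sqrt{41}}{2}\right)^n.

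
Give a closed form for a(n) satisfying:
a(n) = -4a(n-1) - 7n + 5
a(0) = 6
First-order linear with linear forcing.
Homogeneous solution: a_h(n) = A·(-4)^n.
Try particular a_p(n) = pn + q. Substituting:
  pn + q = -4(p(n-1) + q) - 7n + 5.
Matching the n-coefficient: p = -4p - 7 ⇒ p = - \frac{7}{5}.
Matching constants: q = 4p - 4q + 5 ⇒ q = - \frac{3}{25}.
General: a(n) = A·(-4)^n - \frac{7 n}{5} - \frac{3}{25}.
Apply a(0) = 6: A - \frac{3}{25} = 6 ⇒ A = \frac{153}{25}.
So a(n) = \frac{153 \left(-4\right)^{n}}{25} - \frac{7 n}{5} - \frac{3}{25}.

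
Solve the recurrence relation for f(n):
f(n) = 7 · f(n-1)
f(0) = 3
Pure geometric recurrence with ratio 7.
By induction f(n) = f(0) · (7)^n = 3 \cdot 7^{n}.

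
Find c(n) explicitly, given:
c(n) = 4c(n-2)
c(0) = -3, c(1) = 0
Characteristic equation: x² - 4 = 0, which factors as (x - (-2))(x - (2)) = 0.
Roots r₁ = -2, r₂ = 2 (distinct).
General solution: c(n) = A·(-2)^n + B·(2)^n.
From c(0) = -3: A + B = -3.
From c(1) = 0: -2A + 2B = 0.
Solving: A = - \frac{3}{2}, B = - \frac{3}{2}.
So c(n) = - \frac{3 \left(-2\right)^{n}}{2} - \frac{3 \cdot 2^{n}}{2}.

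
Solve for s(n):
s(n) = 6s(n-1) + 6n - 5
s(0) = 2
First-order linear with linear forcing.
Homogeneous solution: s_h(n) = A·(6)^n.
Try particular s_p(n) = pn + q. Substituting:
  pn + q = 6(p(n-1) + q) + 6n - 5.
Matching the n-coefficient: p = 6p + 6 ⇒ p = - \frac{6}{5}.
Matching constants: q = -6p + 6q - 5 ⇒ q = - \frac{11}{25}.
General: s(n) = A·(6)^n - \frac{6 n}{5} - \frac{11}{25}.
Apply s(0) = 2: A - \frac{11}{25} = 2 ⇒ A = \frac{61}{25}.
So s(n) = \frac{61 \cdot 6^{n}}{25} - \frac{6 n}{5} - \frac{11}{25}.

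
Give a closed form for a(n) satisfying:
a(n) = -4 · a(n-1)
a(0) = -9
Pure geometric recurrence with ratio -4.
By induction a(n) = a(0) · (-4)^n = - 9 \left(-4\right)^{n}.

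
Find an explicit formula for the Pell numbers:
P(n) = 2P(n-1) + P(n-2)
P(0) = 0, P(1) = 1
This is the Pell sequence.
Characteristic equation: x² - 2x - 1 = 0; roots r₁ = 1 + \sqrt{2}, r₂ = 1 - \sqrt{2}.
General: P(n) = A·r₁^n + B·r₂^n. Solving with P(0)=0, P(1)=1 gives A = \frac{\sqrt{2}}{4}, B = - \frac{\sqrt{2}}{4}.
So P(n) = \frac{\sqrt{2} \left(- \left(1 - \sqrt{2}\right)^{n} + \left(1 + \sqrt{2}\right)^{n}\right)}{4}.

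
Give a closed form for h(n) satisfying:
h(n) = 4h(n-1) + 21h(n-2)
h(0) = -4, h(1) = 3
Characteristic equation: x² - 4x - 21 = 0, which factors as (x - (7))(x - (-3)) = 0.
Roots r₁ = 7, r₂ = -3 (distinct).
General solution: h(n) = A·(7)^n + B·(-3)^n.
From h(0) = -4: A + B = -4.
From h(1) = 3: 7A - 3B = 3.
Solving: A = - \frac{9}{10}, B = - \frac{31}{10}.
So h(n) = - \frac{31 \left(-3\right)^{n}}{10} - \frac{9 \cdot 7^{n}}{10}.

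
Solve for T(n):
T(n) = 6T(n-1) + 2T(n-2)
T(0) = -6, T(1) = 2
Characteristic equation: x² - 6x - 2 = 0.
Discriminant Δ = (6)² + 4·(2) = 44.
Roots r₁,₂ = (6 ± √44)/2, so r₁ = 3 + \sqrt{11}, r₂ = 3 - \sqrt{11}.
General solution: T(n) = A·r₁^n + B·r₂^n.
From the initial conditions, A + B = -6 and r₁A + r₂B = 2.
Since r₁ - r₂ = √44: A = (2 - (-6)r₂)/√44 = -3 + \frac{10 \sqrt{11}}{11}, and B = -6 - A = - \frac{10 \sqrt{11}}{11} - 3.
So T(n) = \left(-3 + \frac{10 \sqrt{11}}{11}\right)\left(3 + \sqrt{11}\right)^n + \left(- \frac{10 \sqrt{11}}{11} - 3\right)\left(3 - \sqrt{11}\right)^n.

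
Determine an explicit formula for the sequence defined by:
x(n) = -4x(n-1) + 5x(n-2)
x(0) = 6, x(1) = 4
Characteristic equation: x² + 4x - 5 = 0, which factors as (x - (1))(x - (-5)) = 0.
Roots r₁ = 1, r₂ = -5 (distinct).
General solution: x(n) = A·(1)^n + B·(-5)^n.
From x(0) = 6: A + B = 6.
From x(1) = 4: A - 5B = 4.
Solving: A = \frac{17}{3}, B = \frac{1}{3}.
So x(n) = \frac{\left(-5\right)^{n}}{3} + \frac{17}{3}.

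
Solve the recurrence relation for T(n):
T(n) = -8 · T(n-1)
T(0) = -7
Pure geometric recurrence with ratio -8.
By induction T(n) = T(0) · (-8)^n = - 7 \left(-8\right)^{n}.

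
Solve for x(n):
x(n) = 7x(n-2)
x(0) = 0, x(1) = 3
Characteristic equation: x² - 7 = 0.
Discriminant Δ = (0)² + 4·(7) = 28.
Roots r₁,₂ = (0 ± √28)/2, so r₁ = \sqrt{7}, r₂ = - \sqrt{7}.
General solution: x(n) = A·r₁^n + B·r₂^n.
From the initial conditions, A + B = 0 and r₁A + r₂B = 3.
Since r₁ - r₂ = √28: A = (3 - (0)r₂)/√28 = \frac{3 \sqrt{7}}{14}, and B = 0 - A = - \frac{3 \sqrt{7}}{14}.
So x(n) = \left(\frac{3 \sqrt{7}}{14}\right)\left(\sqrt{7}\right)^n + \left(- \frac{3 \sqrt{7}}{14}\right)\left(- \sqrt{7}\right)^n.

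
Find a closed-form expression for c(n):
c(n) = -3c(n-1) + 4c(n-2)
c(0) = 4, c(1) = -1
Characteristic equation: x² + 3x - 4 = 0, which factors as (x - (-4))(x - (1)) = 0.
Roots r₁ = -4, r₂ = 1 (distinct).
General solution: c(n) = A·(-4)^n + B·(1)^n.
From c(0) = 4: A + B = 4.
From c(1) = -1: -4A + B = -1.
Solving: A = 1, B = 3.
So c(n) = \left(-4\right)^{n} + 3.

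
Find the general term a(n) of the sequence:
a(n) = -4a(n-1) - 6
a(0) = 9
First-order linear non-homogeneous.
Homogeneous solution: a_h(n) = A·(-4)^n.
Try constant particular solution a_p = K: K = -4K - 6 ⇒ K = - \frac{6}{5}.
General: a(n) = A·(-4)^n - \frac{6}{5}.
Apply a(0) = 9: A - \frac{6}{5} = 9 ⇒ A = \frac{51}{5}.
So a(n) = \frac{51 \left(-4\right)^{n}}{5} - \frac{6}{5}.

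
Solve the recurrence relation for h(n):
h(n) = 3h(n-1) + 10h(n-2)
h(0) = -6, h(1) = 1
Characteristic equation: x² - 3x - 10 = 0, which factors as (x - (-2))(x - (5)) = 0.
Roots r₁ = -2, r₂ = 5 (distinct).
General solution: h(n) = A·(-2)^n + B·(5)^n.
From h(0) = -6: A + B = -6.
From h(1) = 1: -2A + 5B = 1.
Solving: A = - \frac{31}{7}, B = - \frac{11}{7}.
So h(n) = - \frac{31 \left(-2\right)^{n}}{7} - \frac{11 \cdot 5^{n}}{7}.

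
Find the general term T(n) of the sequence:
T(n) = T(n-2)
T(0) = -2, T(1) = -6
Characteristic equation: x² - 1 = 0, which factors as (x - (-1))(x - (1)) = 0.
Roots r₁ = -1, r₂ = 1 (distinct).
General solution: T(n) = A·(-1)^n + B·(1)^n.
From T(0) = -2: A + B = -2.
From T(1) = -6: -A + B = -6.
Solving: A = 2, B = -4.
So T(n) = 2 \left(-1\right)^{n} - 4.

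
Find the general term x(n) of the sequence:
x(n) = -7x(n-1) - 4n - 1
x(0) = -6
First-order linear with linear forcing.
Homogeneous solution: x_h(n) = A·(-7)^n.
Try particular x_p(n) = pn + q. Substituting:
  pn + q = -7(p(n-1) + q) - 4n - 1.
Matching the n-coefficient: p = -7p - 4 ⇒ p = - \frac{1}{2}.
Matching constants: q = 7p - 7q - 1 ⇒ q = - \frac{9}{16}.
General: x(n) = A·(-7)^n - \frac{n}{2} - \frac{9}{16}.
Apply x(0) = -6: A - \frac{9}{16} = -6 ⇒ A = - \frac{87}{16}.
So x(n) = - \frac{87 \left(-7\right)^{n}}{16} - \frac{n}{2} - \frac{9}{16}.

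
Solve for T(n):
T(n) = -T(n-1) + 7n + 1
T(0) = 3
First-order linear with linear forcing.
Homogeneous solution: T_h(n) = A·(-1)^n.
Try particular T_p(n) = pn + q. Substituting:
  pn + q = -(p(n-1) + q) + 7n + 1.
Matching the n-coefficient: p = -p + 7 ⇒ p = \frac{7}{2}.
Matching constants: q = p - q + 1 ⇒ q = \frac{9}{4}.
General: T(n) = A·(-1)^n + \frac{7 n}{2} + \frac{9}{4}.
Apply T(0) = 3: A + \frac{9}{4} = 3 ⇒ A = \frac{3}{4}.
So T(n) = \frac{3 \left(-1\right)^{n}}{4} + \frac{7 n}{2} + \frac{9}{4}.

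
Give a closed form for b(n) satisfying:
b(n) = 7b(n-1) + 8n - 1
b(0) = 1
First-order linear with linear forcing.
Homogeneous solution: b_h(n) = A·(7)^n.
Try particular b_p(n) = pn + q. Substituting:
  pn + q = 7(p(n-1) + q) + 8n - 1.
Matching the n-coefficient: p = 7p + 8 ⇒ p = - \frac{4}{3}.
Matching constants: q = -7p + 7q - 1 ⇒ q = - \frac{25}{18}.
General: b(n) = A·(7)^n - \frac{4 n}{3} - \frac{25}{18}.
Apply b(0) = 1: A - \frac{25}{18} = 1 ⇒ A = \frac{43}{18}.
So b(n) = \frac{43 \cdot 7^{n}}{18} - \frac{4 n}{3} - \frac{25}{18}.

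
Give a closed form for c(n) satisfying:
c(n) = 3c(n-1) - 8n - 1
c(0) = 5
First-order linear with linear forcing.
Homogeneous solution: c_h(n) = A·(3)^n.
Try particular c_p(n) = pn + q. Substituting:
  pn + q = 3(p(n-1) + q) - 8n - 1.
Matching the n-coefficient: p = 3p - 8 ⇒ p = 4.
Matching constants: q = -3p + 3q - 1 ⇒ q = \frac{13}{2}.
General: c(n) = A·(3)^n + 4 n + \frac{13}{2}.
Apply c(0) = 5: A + \frac{13}{2} = 5 ⇒ A = - \frac{3}{2}.
So c(n) = - \frac{3 \cdot 3^{n}}{2} + 4 n + \frac{13}{2}.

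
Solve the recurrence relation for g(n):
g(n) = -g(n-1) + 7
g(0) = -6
First-order linear non-homogeneous.
Homogeneous solution: g_h(n) = A·(-1)^n.
Try constant particular solution g_p = K: K = -K + 7 ⇒ K = \frac{7}{2}.
General: g(n) = A·(-1)^n + \frac{7}{2}.
Apply g(0) = -6: A + \frac{7}{2} = -6 ⇒ A = - \frac{19}{2}.
So g(n) = \frac{7}{2} - \frac{19 \left(-1\right)^{n}}{2}.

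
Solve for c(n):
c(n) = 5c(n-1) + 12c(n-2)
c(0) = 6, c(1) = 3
Characteristic equation: x² - 5x - 12 = 0.
Discriminant Δ = (5)² + 4·(12) = 73.
Roots r₁,₂ = (5 ± √73)/2, so r₁ = \frac{5}{2} + \frac{\sqrt{73}}{2}, r₂ = \frac{5}{2} - \frac{\sqrt{73}}{2}.
General solution: c(n) = A·r₁^n + B·r₂^n.
From the initial conditions, A + B = 6 and r₁A + r₂B = 3.
Since r₁ - r₂ = √73: A = (3 - (6)r₂)/√73 = 3 - \frac{12 \sqrt{73}}{73}, and B = 6 - A = \frac{12 \sqrt{73}}{73} + 3.
So c(n) = \left(3 - \frac{12 \sqrt{73}}{73}\right)\left(\frac{5}{2} + \frac{\sqrt{73}}{2}\right)^n + \left(\frac{12 \sqrt{73}}{73} + 3\right)\left(\frac{5}{2} - \frac{\sqrt{73}}{2}\right)^n.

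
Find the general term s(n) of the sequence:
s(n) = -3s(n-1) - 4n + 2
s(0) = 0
First-order linear with linear forcing.
Homogeneous solution: s_h(n) = A·(-3)^n.
Try particular s_p(n) = pn + q. Substituting:
  pn + q = -3(p(n-1) + q) - 4n + 2.
Matching the n-coefficient: p = -3p - 4 ⇒ p = -1.
Matching constants: q = 3p - 3q + 2 ⇒ q = - \frac{1}{4}.
General: s(n) = A·(-3)^n - n - \frac{1}{4}.
Apply s(0) = 0: A - \frac{1}{4} = 0 ⇒ A = \frac{1}{4}.
So s(n) = \frac{\left(-3\right)^{n}}{4} - n - \frac{1}{4}.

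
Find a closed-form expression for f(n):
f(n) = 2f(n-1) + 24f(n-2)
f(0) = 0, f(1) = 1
Characteristic equation: x² - 2x - 24 = 0, which factors as (x - (-4))(x - (6)) = 0.
Roots r₁ = -4, r₂ = 6 (distinct).
General solution: f(n) = A·(-4)^n + B·(6)^n.
From f(0) = 0: A + B = 0.
From f(1) = 1: -4A + 6B = 1.
Solving: A = - \frac{1}{10}, B = \frac{1}{10}.
So f(n) = - \frac{\left(-4\right)^{n}}{10} + \frac{6^{n}}{10}.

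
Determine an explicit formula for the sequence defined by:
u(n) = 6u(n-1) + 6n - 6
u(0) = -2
First-order linear with linear forcing.
Homogeneous solution: u_h(n) = A·(6)^n.
Try particular u_p(n) = pn + q. Substituting:
  pn + q = 6(p(n-1) + q) + 6n - 6.
Matching the n-coefficient: p = 6p + 6 ⇒ p = - \frac{6}{5}.
Matching constants: q = -6p + 6q - 6 ⇒ q = - \frac{6}{25}.
General: u(n) = A·(6)^n - \frac{6 n}{5} - \frac{6}{25}.
Apply u(0) = -2: A - \frac{6}{25} = -2 ⇒ A = - \frac{44}{25}.
So u(n) = - \frac{44 \cdot 6^{n}}{25} - \frac{6 n}{5} - \frac{6}{25}.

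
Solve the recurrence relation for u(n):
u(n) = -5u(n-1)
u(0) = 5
This is a homogeneous first-order recurrence with ratio -5.
By induction u(n) = u(0) · (-5)^n = 5 \left(-5\right)^{n}.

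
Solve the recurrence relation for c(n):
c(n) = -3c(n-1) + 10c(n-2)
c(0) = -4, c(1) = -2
Characteristic equation: x² + 3x - 10 = 0, which factors as (x - (2))(x - (-5)) = 0.
Roots r₁ = 2, r₂ = -5 (distinct).
General solution: c(n) = A·(2)^n + B·(-5)^n.
From c(0) = -4: A + B = -4.
From c(1) = -2: 2A - 5B = -2.
Solving: A = - \frac{22}{7}, B = - \frac{6}{7}.
So c(n) = - \frac{6 \left(-5\right)^{n}}{7} - \frac{22 \cdot 2^{n}}{7}.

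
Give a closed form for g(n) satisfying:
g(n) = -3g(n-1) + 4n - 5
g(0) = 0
First-order linear with linear forcing.
Homogeneous solution: g_h(n) = A·(-3)^n.
Try particular g_p(n) = pn + q. Substituting:
  pn + q = -3(p(n-1) + q) + 4n - 5.
Matching the n-coefficient: p = -3p + 4 ⇒ p = 1.
Matching constants: q = 3p - 3q - 5 ⇒ q = - \frac{1}{2}.
General: g(n) = A·(-3)^n + n - \frac{1}{2}.
Apply g(0) = 0: A - \frac{1}{2} = 0 ⇒ A = \frac{1}{2}.
So g(n) = \frac{\left(-3\right)^{n}}{2} + n - \frac{1}{2}.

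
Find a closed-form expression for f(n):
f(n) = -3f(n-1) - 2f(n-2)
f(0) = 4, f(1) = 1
Characteristic equation: x² + 3x + 2 = 0, which factors as (x - (-2))(x - (-1)) = 0.
Roots r₁ = -2, r₂ = -1 (distinct).
General solution: f(n) = A·(-2)^n + B·(-1)^n.
From f(0) = 4: A + B = 4.
From f(1) = 1: -2A - B = 1.
Solving: A = -5, B = 9.
So f(n) = 9 \left(-1\right)^{n} - 5 \left(-2\right)^{n}.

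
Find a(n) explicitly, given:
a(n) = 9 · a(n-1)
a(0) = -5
Pure geometric recurrence with ratio 9.
By induction a(n) = a(0) · (9)^n = - 5 \cdot 9^{n}.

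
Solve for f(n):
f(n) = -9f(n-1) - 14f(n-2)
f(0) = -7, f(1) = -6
Characteristic equation: x² + 9x + 14 = 0, which factors as (x - (-7))(x - (-2)) = 0.
Roots r₁ = -7, r₂ = -2 (distinct).
General solution: f(n) = A·(-7)^n + B·(-2)^n.
From f(0) = -7: A + B = -7.
From f(1) = -6: -7A - 2B = -6.
Solving: A = 4, B = -11.
So f(n) = - 11 \left(-2\right)^{n} + 4 \left(-7\right)^{n}.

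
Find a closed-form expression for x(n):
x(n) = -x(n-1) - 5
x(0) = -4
First-order linear non-homogeneous.
Homogeneous solution: x_h(n) = A·(-1)^n.
Try constant particular solution x_p = K: K = -K - 5 ⇒ K = - \frac{5}{2}.
General: x(n) = A·(-1)^n - \frac{5}{2}.
Apply x(0) = -4: A - \frac{5}{2} = -4 ⇒ A = - \frac{3}{2}.
So x(n) = - \frac{3 \left(-1\right)^{n}}{2} - \frac{5}{2}.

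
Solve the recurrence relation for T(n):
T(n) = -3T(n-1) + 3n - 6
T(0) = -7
First-order linear with linear forcing.
Homogeneous solution: T_h(n) = A·(-3)^n.
Try particular T_p(n) = pn + q. Substituting:
  pn + q = -3(p(n-1) + q) + 3n - 6.
Matching the n-coefficient: p = -3p + 3 ⇒ p = \frac{3}{4}.
Matching constants: q = 3p - 3q - 6 ⇒ q = - \frac{15}{16}.
General: T(n) = A·(-3)^n + \frac{3 n}{4} - \frac{15}{16}.
Apply T(0) = -7: A - \frac{15}{16} = -7 ⇒ A = - \frac{97}{16}.
So T(n) = - \frac{97 \left(-3\right)^{n}}{16} + \frac{3 n}{4} - \frac{15}{16}.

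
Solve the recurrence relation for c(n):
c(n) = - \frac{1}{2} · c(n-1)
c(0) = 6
Pure geometric recurrence with ratio - \frac{1}{2}.
By induction c(n) = c(0) · (- \frac{1}{2})^n = 6 \left(- \frac{1}{2}\right)^{n}.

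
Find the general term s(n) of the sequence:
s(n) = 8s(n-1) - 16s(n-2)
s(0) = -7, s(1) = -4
Characteristic equation: x² - 8x + 16 = 0, which is (x - (4))².
Repeated root r = 4.
General solution: s(n) = (A + Bn)·(4)^n.
From s(0) = -7: A = -7.
From s(1) = -4: (A + B)·(4) = -4 ⇒ B = 6.
So s(n) = \left(6 n - 7\right) \cdot (4)^n.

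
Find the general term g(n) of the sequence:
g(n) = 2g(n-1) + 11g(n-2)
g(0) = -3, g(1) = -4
Characteristic equation: x² - 2x - 11 = 0.
Discriminant Δ = (2)² + 4·(11) = 48.
Roots r₁,₂ = (2 ± √48)/2, so r₁ = 1 + 2 \sqrt{3}, r₂ = 1 - 2 \sqrt{3}.
General solution: g(n) = A·r₁^n + B·r₂^n.
From the initial conditions, A + B = -3 and r₁A + r₂B = -4.
Since r₁ - r₂ = √48: A = (-4 - (-3)r₂)/√48 = - \frac{3}{2} - \frac{\sqrt{3}}{12}, and B = -3 - A = - \frac{3}{2} + \frac{\sqrt{3}}{12}.
So g(n) = \left(- \frac{3}{2} - \frac{\sqrt{3}}{12}\right)\left(1 + 2 \sqrt{3}\right)^n + \left(- \frac{3}{2} + \frac{\sqrt{3}}{12}\right)\left(1 - 2 \sqrt{3}\right)^n.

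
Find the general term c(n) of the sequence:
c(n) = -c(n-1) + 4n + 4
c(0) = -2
First-order linear with linear forcing.
Homogeneous solution: c_h(n) = A·(-1)^n.
Try particular c_p(n) = pn + q. Substituting:
  pn + q = -(p(n-1) + q) + 4n + 4.
Matching the n-coefficient: p = -p + 4 ⇒ p = 2.
Matching constants: q = p - q + 4 ⇒ q = 3.
General: c(n) = A·(-1)^n + 2 n + 3.
Apply c(0) = -2: A + 3 = -2 ⇒ A = -5.
So c(n) = - 5 \left(-1\right)^{n} + 2 n + 3.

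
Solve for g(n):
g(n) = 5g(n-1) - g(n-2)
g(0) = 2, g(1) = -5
Characteristic equation: x² - 5x + 1 = 0.
Discriminant Δ = (5)² + 4·(-1) = 21.
Roots r₁,₂ = (5 ± √21)/2, so r₁ = \frac{\sqrt{21}}{2} + \frac{5}{2}, r₂ = \frac{5}{2} - \frac{\sqrt{21}}{2}.
General solution: g(n) = A·r₁^n + B·r₂^n.
From the initial conditions, A + B = 2 and r₁A + r₂B = -5.
Since r₁ - r₂ = √21: A = (-5 - (2)r₂)/√21 = 1 - \frac{10 \sqrt{21}}{21}, and B = 2 - A = 1 + \frac{10 \sqrt{21}}{21}.
So g(n) = \left(1 - \frac{10 \sqrt{21}}{21}\right)\left(\frac{\sqrt{21}}{2} + \frac{5}{2}\right)^n + \left(1 + \frac{10 \sqrt{21}}{21}\right)\left(\frac{5}{2} - \frac{\sqrt{21}}{2}\right)^n.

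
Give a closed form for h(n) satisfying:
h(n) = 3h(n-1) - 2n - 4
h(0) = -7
First-order linear with linear forcing.
Homogeneous solution: h_h(n) = A·(3)^n.
Try particular h_p(n) = pn + q. Substituting:
  pn + q = 3(p(n-1) + q) - 2n - 4.
Matching the n-coefficient: p = 3p - 2 ⇒ p = 1.
Matching constants: q = -3p + 3q - 4 ⇒ q = \frac{7}{2}.
General: h(n) = A·(3)^n + n + \frac{7}{2}.
Apply h(0) = -7: A + \frac{7}{2} = -7 ⇒ A = - \frac{21}{2}.
So h(n) = - \frac{21 \cdot 3^{n}}{2} + n + \frac{7}{2}.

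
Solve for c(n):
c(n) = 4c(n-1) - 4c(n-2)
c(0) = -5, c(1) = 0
Characteristic equation: x² - 4x + 4 = 0, which is (x - (2))².
Repeated root r = 2.
General solution: c(n) = (A + Bn)·(2)^n.
From c(0) = -5: A = -5.
From c(1) = 0: (A + B)·(2) = 0 ⇒ B = 5.
So c(n) = \left(5 n - 5\right) \cdot (2)^n.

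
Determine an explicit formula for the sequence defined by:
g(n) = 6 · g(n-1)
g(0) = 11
Pure geometric recurrence with ratio 6.
By induction g(n) = g(0) · (6)^n = 11 \cdot 6^{n}.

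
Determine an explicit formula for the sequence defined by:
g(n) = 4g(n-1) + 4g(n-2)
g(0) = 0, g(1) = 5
Characteristic equation: x² - 4x - 4 = 0.
Discriminant Δ = (4)² + 4·(4) = 32.
Roots r₁,₂ = (4 ± √32)/2, so r₁ = 2 + 2 \sqrt{2}, r₂ = 2 - 2 \sqrt{2}.
General solution: g(n) = A·r₁^n + B·r₂^n.
From the initial conditions, A + B = 0 and r₁A + r₂B = 5.
Since r₁ - r₂ = √32: A = (5 - (0)r₂)/√32 = \frac{5 \sqrt{2}}{8}, and B = 0 - A = - \frac{5 \sqrt{2}}{8}.
So g(n) = \left(\frac{5 \sqrt{2}}{8}\right)\left(2 + 2 \sqrt{2}\right)^n + \left(- \frac{5 \sqrt{2}}{8}\right)\left(2 - 2 \sqrt{2}\right)^n.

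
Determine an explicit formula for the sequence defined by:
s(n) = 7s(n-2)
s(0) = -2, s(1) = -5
Characteristic equation: x² - 7 = 0.
Discriminant Δ = (0)² + 4·(7) = 28.
Roots r₁,₂ = (0 ± √28)/2, so r₁ = \sqrt{7}, r₂ = - \sqrt{7}.
General solution: s(n) = A·r₁^n + B·r₂^n.
From the initial conditions, A + B = -2 and r₁A + r₂B = -5.
Since r₁ - r₂ = √28: A = (-5 - (-2)r₂)/√28 = -1 - \frac{5 \sqrt{7}}{14}, and B = -2 - A = -1 + \frac{5 \sqrt{7}}{14}.
So s(n) = \left(-1 - \frac{5 \sqrt{7}}{14}\right)\left(\sqrt{7}\right)^n + \left(-1 + \frac{5 \sqrt{7}}{14}\right)\left(- \sqrt{7}\right)^n.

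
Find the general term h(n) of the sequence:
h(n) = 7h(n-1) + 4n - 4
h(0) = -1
First-order linear with linear forcing.
Homogeneous solution: h_h(n) = A·(7)^n.
Try particular h_p(n) = pn + q. Substituting:
  pn + q = 7(p(n-1) + q) + 4n - 4.
Matching the n-coefficient: p = 7p + 4 ⇒ p = - \frac{2}{3}.
Matching constants: q = -7p + 7q - 4 ⇒ q = - \frac{1}{9}.
General: h(n) = A·(7)^n - \frac{2 n}{3} - \frac{1}{9}.
Apply h(0) = -1: A - \frac{1}{9} = -1 ⇒ A = - \frac{8}{9}.
So h(n) = - \frac{8 \cdot 7^{n}}{9} - \frac{2 n}{3} - \frac{1}{9}.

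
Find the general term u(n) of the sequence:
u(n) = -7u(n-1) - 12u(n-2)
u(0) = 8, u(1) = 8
Characteristic equation: x² + 7x + 12 = 0, which factors as (x - (-3))(x - (-4)) = 0.
Roots r₁ = -3, r₂ = -4 (distinct).
General solution: u(n) = A·(-3)^n + B·(-4)^n.
From u(0) = 8: A + B = 8.
From u(1) = 8: -3A - 4B = 8.
Solving: A = 40, B = -32.
So u(n) = 40 \left(-3\right)^{n} - 32 \left(-4\right)^{n}.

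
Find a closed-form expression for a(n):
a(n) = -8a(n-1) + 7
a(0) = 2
First-order linear non-homogeneous.
Homogeneous solution: a_h(n) = A·(-8)^n.
Try constant particular solution a_p = K: K = -8K + 7 ⇒ K = \frac{7}{9}.
General: a(n) = A·(-8)^n + \frac{7}{9}.
Apply a(0) = 2: A + \frac{7}{9} = 2 ⇒ A = \frac{11}{9}.
So a(n) = \frac{11 \left(-8\right)^{n}}{9} + \frac{7}{9}.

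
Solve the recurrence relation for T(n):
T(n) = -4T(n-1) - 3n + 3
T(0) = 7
First-order linear with linear forcing.
Homogeneous solution: T_h(n) = A·(-4)^n.
Try particular T_p(n) = pn + q. Substituting:
  pn + q = -4(p(n-1) + q) - 3n + 3.
Matching the n-coefficient: p = -4p - 3 ⇒ p = - \frac{3}{5}.
Matching constants: q = 4p - 4q + 3 ⇒ q = \frac{3}{25}.
General: T(n) = A·(-4)^n - \frac{3 n}{5} + \frac{3}{25}.
Apply T(0) = 7: A + \frac{3}{25} = 7 ⇒ A = \frac{172}{25}.
So T(n) = \frac{172 \left(-4\right)^{n}}{25} - \frac{3 n}{5} + \frac{3}{25}.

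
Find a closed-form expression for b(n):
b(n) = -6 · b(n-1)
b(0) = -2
Pure geometric recurrence with ratio -6.
By induction b(n) = b(0) · (-6)^n = - 2 \left(-6\right)^{n}.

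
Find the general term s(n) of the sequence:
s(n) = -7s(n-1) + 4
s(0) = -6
First-order linear non-homogeneous.
Homogeneous solution: s_h(n) = A·(-7)^n.
Try constant particular solution s_p = K: K = -7K + 4 ⇒ K = \frac{1}{2}.
General: s(n) = A·(-7)^n + \frac{1}{2}.
Apply s(0) = -6: A + \frac{1}{2} = -6 ⇒ A = - \frac{13}{2}.
So s(n) = \frac{1}{2} - \frac{13 \left(-7\right)^{n}}{2}.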